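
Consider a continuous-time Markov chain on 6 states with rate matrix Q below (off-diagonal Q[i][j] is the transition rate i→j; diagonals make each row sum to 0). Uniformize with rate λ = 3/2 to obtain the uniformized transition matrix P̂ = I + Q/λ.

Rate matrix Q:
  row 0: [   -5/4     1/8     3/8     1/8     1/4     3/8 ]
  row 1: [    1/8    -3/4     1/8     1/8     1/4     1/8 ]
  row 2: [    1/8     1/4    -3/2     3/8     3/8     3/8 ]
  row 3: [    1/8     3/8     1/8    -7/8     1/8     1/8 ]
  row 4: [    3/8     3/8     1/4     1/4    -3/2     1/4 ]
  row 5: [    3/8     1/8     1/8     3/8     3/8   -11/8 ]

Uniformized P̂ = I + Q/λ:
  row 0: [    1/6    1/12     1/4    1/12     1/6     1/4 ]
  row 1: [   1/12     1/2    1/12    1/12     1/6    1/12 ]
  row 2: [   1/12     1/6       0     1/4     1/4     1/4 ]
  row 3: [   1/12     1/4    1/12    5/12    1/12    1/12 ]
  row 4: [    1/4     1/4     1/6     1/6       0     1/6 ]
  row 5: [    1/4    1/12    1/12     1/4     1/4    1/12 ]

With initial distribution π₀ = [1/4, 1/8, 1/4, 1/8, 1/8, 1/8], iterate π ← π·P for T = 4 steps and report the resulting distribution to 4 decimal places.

π = [0.1429, 0.2561, 0.1102, 0.2068, 0.1460, 0.1381]

t=0: π = [0.2500, 0.1250, 0.2500, 0.1250, 0.1250, 0.1250]
t=1: π = [0.1458, 0.1979, 0.1146, 0.1979, 0.1667, 0.1771]
t=2: π = [0.1528, 0.2361, 0.1120, 0.2118, 0.1467, 0.1406]
t=3: π = [0.1440, 0.2508, 0.1117, 0.2083, 0.1456, 0.1397]
t=4: π = [0.1429, 0.2561, 0.1102, 0.2068, 0.1460, 0.1381]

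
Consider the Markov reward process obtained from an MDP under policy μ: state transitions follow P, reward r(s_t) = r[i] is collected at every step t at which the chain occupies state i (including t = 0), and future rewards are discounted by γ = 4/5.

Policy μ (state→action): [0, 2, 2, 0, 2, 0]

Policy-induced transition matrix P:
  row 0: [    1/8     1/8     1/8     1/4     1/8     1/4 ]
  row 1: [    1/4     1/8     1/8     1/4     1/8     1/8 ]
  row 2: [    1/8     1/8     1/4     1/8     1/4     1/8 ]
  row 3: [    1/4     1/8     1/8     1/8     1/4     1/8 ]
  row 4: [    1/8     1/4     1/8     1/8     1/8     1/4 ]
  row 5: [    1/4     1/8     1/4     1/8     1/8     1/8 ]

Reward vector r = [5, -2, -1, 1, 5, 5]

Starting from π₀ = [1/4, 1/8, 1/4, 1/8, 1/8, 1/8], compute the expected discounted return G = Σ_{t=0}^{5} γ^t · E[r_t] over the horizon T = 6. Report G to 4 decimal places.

G = 8.3284

t=0: π = [0.2500, 0.1250, 0.2500, 0.1250, 0.1250, 0.1250], E[r] = 2.1250, γ^t·E[r] = 2.125000, running G = 2.125000
t=1: π = [0.1719, 0.1406, 0.1719, 0.1719, 0.1719, 0.1719], E[r] = 2.2969, γ^t·E[r] = 1.837500, running G = 3.962500
t=2: π = [0.1855, 0.1465, 0.1680, 0.1641, 0.1680, 0.1680], E[r] = 2.3105, γ^t·E[r] = 1.478750, running G = 5.441250
t=3: π = [0.1848, 0.1460, 0.1670, 0.1665, 0.1665, 0.1692], E[r] = 2.3101, γ^t·E[r] = 1.182750, running G = 6.624000
t=4: π = [0.1852, 0.1458, 0.1670, 0.1664, 0.1667, 0.1689], E[r] = 2.3118, γ^t·E[r] = 0.946900, running G = 7.570900
t=5: π = [0.1851, 0.1458, 0.1670, 0.1664, 0.1667, 0.1690], E[r] = 2.3117, γ^t·E[r] = 0.757493, running G = 8.328393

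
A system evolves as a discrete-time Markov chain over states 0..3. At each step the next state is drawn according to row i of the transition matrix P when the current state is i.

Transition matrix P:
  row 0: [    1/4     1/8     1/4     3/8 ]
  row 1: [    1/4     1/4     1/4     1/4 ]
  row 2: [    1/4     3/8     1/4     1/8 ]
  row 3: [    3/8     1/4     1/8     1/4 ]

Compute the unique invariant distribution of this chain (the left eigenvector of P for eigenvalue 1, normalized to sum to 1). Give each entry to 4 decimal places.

π = [0.2823, 0.2419, 0.2177, 0.2581]

Balance equations π_j = Σ_i π_i·P[i][j]:
  π_0 = 1/4·π_0 + 1/4·π_1 + 1/4·π_2 + 3/8·π_3
  π_1 = 1/8·π_0 + 1/4·π_1 + 3/8·π_2 + 1/4·π_3
  π_2 = 1/4·π_0 + 1/4·π_1 + 1/4·π_2 + 1/8·π_3
  normalize: π_0 + π_1 + π_2 + π_3 = 1
Solving the linear system gives exactly π = [35/124, 15/62, 27/124, 8/31].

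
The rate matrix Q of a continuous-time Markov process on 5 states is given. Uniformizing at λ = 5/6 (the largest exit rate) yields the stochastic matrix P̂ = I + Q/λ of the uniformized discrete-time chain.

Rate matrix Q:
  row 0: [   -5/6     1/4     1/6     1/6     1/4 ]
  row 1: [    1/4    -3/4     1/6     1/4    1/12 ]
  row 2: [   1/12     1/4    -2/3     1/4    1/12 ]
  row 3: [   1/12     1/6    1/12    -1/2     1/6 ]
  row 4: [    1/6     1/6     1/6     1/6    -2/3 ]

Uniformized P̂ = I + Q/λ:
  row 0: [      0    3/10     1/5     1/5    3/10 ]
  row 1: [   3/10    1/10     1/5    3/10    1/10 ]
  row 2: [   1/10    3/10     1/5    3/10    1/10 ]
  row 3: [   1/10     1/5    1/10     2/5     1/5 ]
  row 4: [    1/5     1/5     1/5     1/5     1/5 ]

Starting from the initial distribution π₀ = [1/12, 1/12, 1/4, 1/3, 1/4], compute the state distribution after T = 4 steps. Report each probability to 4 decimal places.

t=0: π = [0.0833, 0.0833, 0.2500, 0.3333, 0.2500]
t=1: π = [0.1333, 0.2250, 0.1667, 0.3000, 0.1750]
t=2: π = [0.1492, 0.2075, 0.1700, 0.2992, 0.1742]
t=3: π = [0.1440, 0.2112, 0.1701, 0.2976, 0.1772]
t=4: π = [0.1456, 0.2103, 0.1702, 0.2976, 0.1763]

π = [0.1456, 0.2103, 0.1702, 0.2976, 0.1763]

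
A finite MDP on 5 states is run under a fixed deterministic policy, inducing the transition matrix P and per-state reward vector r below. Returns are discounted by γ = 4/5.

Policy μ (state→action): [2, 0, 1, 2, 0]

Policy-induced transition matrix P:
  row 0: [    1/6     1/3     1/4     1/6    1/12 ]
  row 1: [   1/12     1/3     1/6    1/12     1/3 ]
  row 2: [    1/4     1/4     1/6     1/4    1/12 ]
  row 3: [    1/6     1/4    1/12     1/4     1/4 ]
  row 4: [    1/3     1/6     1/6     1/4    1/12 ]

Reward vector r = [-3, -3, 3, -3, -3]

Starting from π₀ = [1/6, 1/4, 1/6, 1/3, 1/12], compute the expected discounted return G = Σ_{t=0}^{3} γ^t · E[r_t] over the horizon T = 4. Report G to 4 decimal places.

t=0: π = [0.1667, 0.2500, 0.1667, 0.3333, 0.0833], E[r] = -2.0000, γ^t·E[r] = -2.000000, running G = -2.000000
t=1: π = [0.1736, 0.2778, 0.1528, 0.1944, 0.2014], E[r] = -2.0833, γ^t·E[r] = -1.666667, running G = -3.666667
t=2: π = [0.1898, 0.2708, 0.1649, 0.1892, 0.1852], E[r] = -2.0104, γ^t·E[r] = -1.286667, running G = -4.953333
t=3: π = [0.1887, 0.2730, 0.1667, 0.1890, 0.1826], E[r] = -1.9997, γ^t·E[r] = -1.023852, running G = -5.977185

G = -5.9772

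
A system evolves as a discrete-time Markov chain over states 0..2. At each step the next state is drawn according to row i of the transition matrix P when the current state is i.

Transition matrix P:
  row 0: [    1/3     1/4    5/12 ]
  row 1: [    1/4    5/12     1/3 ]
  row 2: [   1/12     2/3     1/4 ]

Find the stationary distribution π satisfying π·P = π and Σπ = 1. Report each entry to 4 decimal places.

Balance equations π_j = Σ_i π_i·P[i][j]:
  π_0 = 1/3·π_0 + 1/4·π_1 + 1/12·π_2
  π_1 = 1/4·π_0 + 5/12·π_1 + 2/3·π_2
  normalize: π_0 + π_1 + π_2 = 1
Solving the linear system gives exactly π = [31/145, 67/145, 47/145].

π = [0.2138, 0.4621, 0.3241]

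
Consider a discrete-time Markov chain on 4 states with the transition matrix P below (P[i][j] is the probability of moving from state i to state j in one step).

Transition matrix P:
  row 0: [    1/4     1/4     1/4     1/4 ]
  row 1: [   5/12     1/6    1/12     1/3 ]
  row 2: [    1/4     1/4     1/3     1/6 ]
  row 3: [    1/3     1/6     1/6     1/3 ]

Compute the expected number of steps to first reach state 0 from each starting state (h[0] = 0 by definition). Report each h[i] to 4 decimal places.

h = [0.0000, 2.7273, 3.2727, 3.0000]

First-step conditioning: h[0] = 0; for i ≠ 0, h[i] = 1 + Σ_k P[i][k]·h[k].
  h[1] = 1 + 1/6·h[1] + 1/12·h[2] + 1/3·h[3]
  h[2] = 1 + 1/4·h[1] + 1/3·h[2] + 1/6·h[3]
  h[3] = 1 + 1/6·h[1] + 1/6·h[2] + 1/3·h[3]
Solving the 3×3 linear system over states ≠ 0 gives exactly h = [0, 30/11, 36/11, 3] (h[0] = 0 is the target).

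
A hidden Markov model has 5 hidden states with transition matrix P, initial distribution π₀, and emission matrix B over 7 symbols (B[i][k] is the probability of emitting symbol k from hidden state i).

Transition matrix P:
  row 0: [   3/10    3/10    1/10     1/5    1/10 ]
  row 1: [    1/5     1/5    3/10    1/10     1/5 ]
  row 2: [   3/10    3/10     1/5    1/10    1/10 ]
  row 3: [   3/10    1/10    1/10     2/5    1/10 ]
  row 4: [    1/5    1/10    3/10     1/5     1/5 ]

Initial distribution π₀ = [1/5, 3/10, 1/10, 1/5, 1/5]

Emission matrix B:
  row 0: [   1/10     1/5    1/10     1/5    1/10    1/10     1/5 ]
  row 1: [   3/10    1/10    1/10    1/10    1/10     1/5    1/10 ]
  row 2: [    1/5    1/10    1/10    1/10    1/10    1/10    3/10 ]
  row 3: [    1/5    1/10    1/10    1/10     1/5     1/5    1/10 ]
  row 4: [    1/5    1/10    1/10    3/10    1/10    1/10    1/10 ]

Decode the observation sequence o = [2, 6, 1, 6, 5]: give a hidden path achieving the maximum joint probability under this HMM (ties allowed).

path = [1, 2, 0, 0, 1]

t=0: δ = [2.000e-02, 3.000e-02, 1.000e-02, 2.000e-02, 2.000e-02]  (obs o_0=2)
t=1: δ = [1.200e-03, 6.000e-04, 2.700e-03, 8.000e-04, 6.000e-04]  ψ = [0, 0, 1, 3, 1]  (obs o_1=6)
t=2: δ = [1.620e-04, 8.100e-05, 5.400e-05, 3.200e-05, 2.700e-05]  ψ = [2, 2, 2, 3, 2]  (obs o_2=1)
t=3: δ = [9.720e-06, 4.860e-06, 7.290e-06, 3.240e-06, 1.620e-06]  ψ = [0, 0, 1, 0, 0]  (obs o_3=6)
t=4: δ = [2.916e-07, 5.832e-07, 1.458e-07, 3.888e-07, 9.720e-08]  ψ = [0, 0, 1, 0, 0]  (obs o_4=5)
backtrack: best end state = 1; path = [1, 2, 0, 0, 1]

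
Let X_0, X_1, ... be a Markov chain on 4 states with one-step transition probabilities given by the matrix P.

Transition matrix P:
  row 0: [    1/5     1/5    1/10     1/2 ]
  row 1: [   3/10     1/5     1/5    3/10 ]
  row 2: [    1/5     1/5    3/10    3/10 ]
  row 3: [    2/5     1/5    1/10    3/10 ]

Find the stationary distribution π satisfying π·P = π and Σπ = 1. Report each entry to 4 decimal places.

Balance equations π_j = Σ_i π_i·P[i][j]:
  π_0 = 1/5·π_0 + 3/10·π_1 + 1/5·π_2 + 2/5·π_3
  π_1 = 1/5·π_0 + 1/5·π_1 + 1/5·π_2 + 1/5·π_3
  π_2 = 1/10·π_0 + 1/5·π_1 + 3/10·π_2 + 1/10·π_3
  normalize: π_0 + π_1 + π_2 + π_3 = 1
Solving the linear system gives exactly π = [7/24, 1/5, 3/20, 43/120].

π = [0.2917, 0.2000, 0.1500, 0.3583]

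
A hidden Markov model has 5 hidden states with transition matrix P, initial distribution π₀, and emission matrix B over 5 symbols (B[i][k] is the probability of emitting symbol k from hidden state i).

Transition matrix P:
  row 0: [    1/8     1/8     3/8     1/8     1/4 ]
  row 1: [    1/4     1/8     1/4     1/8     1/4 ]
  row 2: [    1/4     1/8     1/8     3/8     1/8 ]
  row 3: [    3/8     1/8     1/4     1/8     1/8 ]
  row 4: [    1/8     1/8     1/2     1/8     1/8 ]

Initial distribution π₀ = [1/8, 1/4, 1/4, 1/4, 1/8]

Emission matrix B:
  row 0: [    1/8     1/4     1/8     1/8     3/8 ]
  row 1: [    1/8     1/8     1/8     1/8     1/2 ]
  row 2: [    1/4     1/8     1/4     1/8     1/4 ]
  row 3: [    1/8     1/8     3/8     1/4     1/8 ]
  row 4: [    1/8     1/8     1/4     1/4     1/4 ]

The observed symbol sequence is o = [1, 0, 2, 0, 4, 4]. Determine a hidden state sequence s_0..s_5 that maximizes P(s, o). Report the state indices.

t=0: δ = [3.125e-02, 3.125e-02, 3.125e-02, 3.125e-02, 1.562e-02]  (obs o_0=1)
t=1: δ = [1.465e-03, 4.883e-04, 2.930e-03, 1.465e-03, 9.766e-04]  ψ = [3, 0, 0, 2, 0]  (obs o_1=0)
t=2: δ = [9.155e-05, 4.578e-05, 1.373e-04, 4.120e-04, 9.155e-05]  ψ = [2, 2, 0, 2, 0]  (obs o_2=2)
t=3: δ = [1.931e-05, 6.437e-06, 2.575e-05, 6.437e-06, 6.437e-06]  ψ = [3, 3, 3, 2, 3]  (obs o_3=0)
t=4: δ = [2.414e-06, 1.609e-06, 1.810e-06, 1.207e-06, 1.207e-06]  ψ = [2, 2, 0, 2, 0]  (obs o_4=4)
t=5: δ = [1.697e-07, 1.509e-07, 2.263e-07, 8.487e-08, 1.509e-07]  ψ = [2, 0, 0, 2, 0]  (obs o_5=4)
backtrack: best end state = 2; path = [0, 2, 3, 2, 0, 2]

path = [0, 2, 3, 2, 0, 2]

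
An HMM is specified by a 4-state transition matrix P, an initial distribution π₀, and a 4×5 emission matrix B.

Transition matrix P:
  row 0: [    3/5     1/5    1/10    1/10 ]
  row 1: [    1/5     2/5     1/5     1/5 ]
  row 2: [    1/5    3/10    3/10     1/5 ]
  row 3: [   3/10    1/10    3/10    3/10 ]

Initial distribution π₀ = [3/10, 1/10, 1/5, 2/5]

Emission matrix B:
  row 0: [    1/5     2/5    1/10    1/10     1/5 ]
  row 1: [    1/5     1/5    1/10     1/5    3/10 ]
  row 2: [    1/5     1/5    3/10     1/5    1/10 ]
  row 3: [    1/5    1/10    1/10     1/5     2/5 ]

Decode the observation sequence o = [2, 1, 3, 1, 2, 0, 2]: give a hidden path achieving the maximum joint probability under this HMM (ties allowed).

path = [0, 0, 0, 0, 0, 0, 0]

t=0: δ = [3.000e-02, 1.000e-02, 6.000e-02, 4.000e-02]  (obs o_0=2)
t=1: δ = [7.200e-03, 3.600e-03, 3.600e-03, 1.200e-03]  ψ = [0, 2, 2, 2]  (obs o_1=1)
t=2: δ = [4.320e-04, 2.880e-04, 2.160e-04, 1.440e-04]  ψ = [0, 0, 2, 0]  (obs o_2=3)
t=3: δ = [1.037e-04, 2.304e-05, 1.296e-05, 5.760e-06]  ψ = [0, 1, 2, 1]  (obs o_3=1)
t=4: δ = [6.221e-06, 2.074e-06, 3.110e-06, 1.037e-06]  ψ = [0, 0, 0, 0]  (obs o_4=2)
t=5: δ = [7.465e-07, 2.488e-07, 1.866e-07, 1.244e-07]  ψ = [0, 0, 2, 0]  (obs o_5=0)
t=6: δ = [4.479e-08, 1.493e-08, 2.239e-08, 7.465e-09]  ψ = [0, 0, 0, 0]  (obs o_6=2)
backtrack: best end state = 0; path = [0, 0, 0, 0, 0, 0, 0]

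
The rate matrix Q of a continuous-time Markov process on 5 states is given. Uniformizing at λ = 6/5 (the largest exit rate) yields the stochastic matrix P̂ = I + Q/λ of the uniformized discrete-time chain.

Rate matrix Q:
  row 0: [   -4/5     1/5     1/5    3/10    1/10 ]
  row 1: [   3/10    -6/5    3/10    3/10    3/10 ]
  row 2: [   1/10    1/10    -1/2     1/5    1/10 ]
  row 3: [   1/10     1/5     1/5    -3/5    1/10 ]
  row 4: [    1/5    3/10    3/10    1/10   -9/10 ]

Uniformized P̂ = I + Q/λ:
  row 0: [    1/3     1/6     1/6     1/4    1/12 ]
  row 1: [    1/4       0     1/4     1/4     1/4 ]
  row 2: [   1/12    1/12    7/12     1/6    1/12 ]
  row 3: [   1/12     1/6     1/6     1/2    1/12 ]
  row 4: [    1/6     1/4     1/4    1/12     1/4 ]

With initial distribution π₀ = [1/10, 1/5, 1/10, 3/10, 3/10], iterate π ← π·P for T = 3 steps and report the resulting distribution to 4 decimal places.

π = [0.1581, 0.1308, 0.3131, 0.2696, 0.1285]

t=0: π = [0.1000, 0.2000, 0.1000, 0.3000, 0.3000]
t=1: π = [0.1667, 0.1500, 0.2500, 0.2667, 0.1667]
t=2: π = [0.1639, 0.1347, 0.2972, 0.2681, 0.1361]
t=3: π = [0.1581, 0.1308, 0.3131, 0.2696, 0.1285]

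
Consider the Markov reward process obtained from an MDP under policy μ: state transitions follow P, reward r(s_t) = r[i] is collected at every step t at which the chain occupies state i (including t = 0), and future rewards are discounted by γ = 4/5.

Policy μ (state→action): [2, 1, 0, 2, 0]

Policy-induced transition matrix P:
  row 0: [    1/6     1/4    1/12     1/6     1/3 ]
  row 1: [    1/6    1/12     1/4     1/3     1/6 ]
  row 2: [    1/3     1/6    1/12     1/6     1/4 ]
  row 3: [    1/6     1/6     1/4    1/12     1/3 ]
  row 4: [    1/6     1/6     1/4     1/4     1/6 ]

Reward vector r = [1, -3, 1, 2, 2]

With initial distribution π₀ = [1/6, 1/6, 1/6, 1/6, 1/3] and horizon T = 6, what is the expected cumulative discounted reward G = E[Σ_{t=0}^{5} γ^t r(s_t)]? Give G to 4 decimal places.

t=0: π = [0.1667, 0.1667, 0.1667, 0.1667, 0.3333], E[r] = 0.8333, γ^t·E[r] = 0.833333, running G = 0.833333
t=1: π = [0.1944, 0.1667, 0.1944, 0.2083, 0.2361], E[r] = 0.7778, γ^t·E[r] = 0.622222, running G = 1.455556
t=2: π = [0.1991, 0.1690, 0.1852, 0.1968, 0.2500], E[r] = 0.7708, γ^t·E[r] = 0.493333, running G = 1.948889
t=3: π = [0.1975, 0.1692, 0.1860, 0.1993, 0.2481], E[r] = 0.7706, γ^t·E[r] = 0.394568, running G = 2.343457
t=4: π = [0.1977, 0.1690, 0.1861, 0.1989, 0.2483], E[r] = 0.7711, γ^t·E[r] = 0.315845, running G = 2.659302
t=5: π = [0.1977, 0.1691, 0.1860, 0.1990, 0.2483], E[r] = 0.7710, γ^t·E[r] = 0.252646, running G = 2.911948

G = 2.9119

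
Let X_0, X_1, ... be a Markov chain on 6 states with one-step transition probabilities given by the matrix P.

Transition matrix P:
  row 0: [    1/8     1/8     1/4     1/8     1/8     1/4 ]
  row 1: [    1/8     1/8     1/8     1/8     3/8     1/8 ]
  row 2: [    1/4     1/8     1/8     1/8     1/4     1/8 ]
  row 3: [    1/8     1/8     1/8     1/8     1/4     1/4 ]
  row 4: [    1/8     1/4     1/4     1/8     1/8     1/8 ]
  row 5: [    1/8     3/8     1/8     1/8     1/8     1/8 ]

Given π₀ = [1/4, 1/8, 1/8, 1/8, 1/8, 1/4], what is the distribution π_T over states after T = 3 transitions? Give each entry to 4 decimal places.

t=0: π = [0.2500, 0.1250, 0.1250, 0.1250, 0.1250, 0.2500]
t=1: π = [0.1406, 0.2031, 0.1719, 0.1250, 0.1875, 0.1719]
t=2: π = [0.1465, 0.1914, 0.1660, 0.1250, 0.2129, 0.1582]
t=3: π = [0.1458, 0.1912, 0.1699, 0.1250, 0.2092, 0.1589]

π = [0.1458, 0.1912, 0.1699, 0.1250, 0.2092, 0.1589]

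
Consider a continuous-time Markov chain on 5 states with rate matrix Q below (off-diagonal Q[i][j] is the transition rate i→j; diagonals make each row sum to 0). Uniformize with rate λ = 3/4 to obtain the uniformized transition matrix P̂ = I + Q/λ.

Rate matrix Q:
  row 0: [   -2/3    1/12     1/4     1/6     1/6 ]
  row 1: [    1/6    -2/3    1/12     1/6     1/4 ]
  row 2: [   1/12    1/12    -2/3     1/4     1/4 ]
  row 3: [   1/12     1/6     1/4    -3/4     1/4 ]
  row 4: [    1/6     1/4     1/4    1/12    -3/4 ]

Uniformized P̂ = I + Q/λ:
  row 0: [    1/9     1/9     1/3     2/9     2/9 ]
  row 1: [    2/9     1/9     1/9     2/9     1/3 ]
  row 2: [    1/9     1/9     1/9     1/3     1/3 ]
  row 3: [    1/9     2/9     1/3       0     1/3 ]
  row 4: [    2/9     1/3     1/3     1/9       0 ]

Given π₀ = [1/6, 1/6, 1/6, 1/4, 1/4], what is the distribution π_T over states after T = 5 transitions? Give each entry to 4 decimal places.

t=0: π = [0.1667, 0.1667, 0.1667, 0.2500, 0.2500]
t=1: π = [0.1574, 0.1944, 0.2593, 0.1574, 0.2315]
t=2: π = [0.1584, 0.1800, 0.2325, 0.1903, 0.2387]
t=3: π = [0.1576, 0.1853, 0.2417, 0.1792, 0.2362]
t=4: π = [0.1579, 0.1835, 0.2385, 0.1830, 0.2371]
t=5: π = [0.1578, 0.1841, 0.2396, 0.1817, 0.2368]

π = [0.1578, 0.1841, 0.2396, 0.1817, 0.2368]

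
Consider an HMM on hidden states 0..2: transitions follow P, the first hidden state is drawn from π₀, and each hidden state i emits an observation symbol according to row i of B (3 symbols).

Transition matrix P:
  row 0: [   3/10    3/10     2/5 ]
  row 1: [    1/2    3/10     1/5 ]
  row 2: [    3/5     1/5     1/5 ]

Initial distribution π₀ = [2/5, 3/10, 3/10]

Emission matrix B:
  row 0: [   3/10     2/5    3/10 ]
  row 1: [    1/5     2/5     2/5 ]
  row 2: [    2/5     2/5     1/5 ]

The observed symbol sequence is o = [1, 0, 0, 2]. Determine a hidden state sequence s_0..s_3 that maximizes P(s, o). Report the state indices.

t=0: δ = [1.600e-01, 1.200e-01, 1.200e-01]  (obs o_0=1)
t=1: δ = [2.160e-02, 9.600e-03, 2.560e-02]  ψ = [2, 0, 0]  (obs o_1=0)
t=2: δ = [4.608e-03, 1.296e-03, 3.456e-03]  ψ = [2, 0, 0]  (obs o_2=0)
t=3: δ = [6.221e-04, 5.530e-04, 3.686e-04]  ψ = [2, 0, 0]  (obs o_3=2)
backtrack: best end state = 0; path = [2, 0, 2, 0]

path = [2, 0, 2, 0]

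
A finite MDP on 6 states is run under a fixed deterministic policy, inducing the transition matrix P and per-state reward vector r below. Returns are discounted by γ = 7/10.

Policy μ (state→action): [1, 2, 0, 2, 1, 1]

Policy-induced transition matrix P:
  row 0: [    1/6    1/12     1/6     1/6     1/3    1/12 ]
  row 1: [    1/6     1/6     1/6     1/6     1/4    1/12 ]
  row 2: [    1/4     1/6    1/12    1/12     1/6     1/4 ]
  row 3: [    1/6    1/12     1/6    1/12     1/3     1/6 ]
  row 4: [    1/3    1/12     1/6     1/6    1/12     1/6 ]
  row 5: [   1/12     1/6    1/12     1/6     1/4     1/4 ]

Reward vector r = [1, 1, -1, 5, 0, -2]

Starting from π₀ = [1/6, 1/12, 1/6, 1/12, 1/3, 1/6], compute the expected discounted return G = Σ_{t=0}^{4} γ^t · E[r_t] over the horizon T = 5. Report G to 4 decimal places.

G = 1.1797

t=0: π = [0.1667, 0.0833, 0.1667, 0.0833, 0.3333, 0.1667], E[r] = 0.1667, γ^t·E[r] = 0.166667, running G = 0.166667
t=1: π = [0.2222, 0.1181, 0.1389, 0.1458, 0.2014, 0.1736], E[r] = 0.5833, γ^t·E[r] = 0.408333, running G = 0.575000
t=2: π = [0.1973, 0.1192, 0.1406, 0.1429, 0.2355, 0.1644], E[r] = 0.5619, γ^t·E[r] = 0.275341, running G = 0.850341
t=3: π = [0.2039, 0.1187, 0.1413, 0.1430, 0.2274, 0.1657], E[r] = 0.5652, γ^t·E[r] = 0.193847, running G = 1.044189
t=4: π = [0.2025, 0.1188, 0.1411, 0.1430, 0.2292, 0.1654], E[r] = 0.5644, γ^t·E[r] = 0.135513, running G = 1.179701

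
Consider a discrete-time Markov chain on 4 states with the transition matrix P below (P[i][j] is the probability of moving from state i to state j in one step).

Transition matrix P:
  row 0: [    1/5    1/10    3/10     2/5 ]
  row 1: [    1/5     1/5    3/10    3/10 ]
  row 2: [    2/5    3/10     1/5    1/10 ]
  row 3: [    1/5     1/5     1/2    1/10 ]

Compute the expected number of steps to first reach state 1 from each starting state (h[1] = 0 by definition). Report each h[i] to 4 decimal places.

First-step conditioning: h[1] = 0; for i ≠ 1, h[i] = 1 + Σ_k P[i][k]·h[k].
  h[0] = 1 + 1/5·h[0] + 3/10·h[2] + 2/5·h[3]
  h[2] = 1 + 2/5·h[0] + 1/5·h[2] + 1/10·h[3]
  h[3] = 1 + 1/5·h[0] + 1/2·h[2] + 1/10·h[3]
Solving the 3×3 linear system over states ≠ 1 gives exactly h = [745/139, 0, 630/139, 670/139] (h[1] = 0 is the target).

h = [5.3597, 0.0000, 4.5324, 4.8201]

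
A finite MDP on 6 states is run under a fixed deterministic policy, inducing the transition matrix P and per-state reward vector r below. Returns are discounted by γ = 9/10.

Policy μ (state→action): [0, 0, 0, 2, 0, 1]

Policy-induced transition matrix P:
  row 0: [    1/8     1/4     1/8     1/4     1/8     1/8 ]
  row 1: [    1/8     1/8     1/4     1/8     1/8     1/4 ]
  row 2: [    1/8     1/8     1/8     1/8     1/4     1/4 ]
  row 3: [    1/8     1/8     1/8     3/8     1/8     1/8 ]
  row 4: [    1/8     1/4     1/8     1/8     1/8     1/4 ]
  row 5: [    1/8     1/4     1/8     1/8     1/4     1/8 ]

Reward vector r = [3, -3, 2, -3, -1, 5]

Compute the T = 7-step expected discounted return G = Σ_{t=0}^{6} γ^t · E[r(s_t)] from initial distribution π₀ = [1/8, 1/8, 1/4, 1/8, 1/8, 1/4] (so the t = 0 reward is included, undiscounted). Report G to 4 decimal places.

G = 2.6379

t=0: π = [0.1250, 0.1250, 0.2500, 0.1250, 0.1250, 0.2500], E[r] = 1.2500, γ^t·E[r] = 1.250000, running G = 1.250000
t=1: π = [0.1250, 0.1875, 0.1406, 0.1719, 0.1875, 0.1875], E[r] = 0.3281, γ^t·E[r] = 0.295313, running G = 1.545313
t=2: π = [0.1250, 0.1875, 0.1484, 0.1836, 0.1660, 0.1895], E[r] = 0.3398, γ^t·E[r] = 0.275273, running G = 1.820586
t=3: π = [0.1250, 0.1851, 0.1484, 0.1865, 0.1672, 0.1877], E[r] = 0.3286, γ^t·E[r] = 0.239559, running G = 2.060145
t=4: π = [0.1250, 0.1850, 0.1481, 0.1873, 0.1670, 0.1876], E[r] = 0.3254, γ^t·E[r] = 0.213521, running G = 2.273666
t=5: π = [0.1250, 0.1850, 0.1481, 0.1874, 0.1670, 0.1875], E[r] = 0.3247, γ^t·E[r] = 0.191736, running G = 2.465402
t=6: π = [0.1250, 0.1849, 0.1481, 0.1875, 0.1670, 0.1875], E[r] = 0.3245, γ^t·E[r] = 0.172478, running G = 2.637880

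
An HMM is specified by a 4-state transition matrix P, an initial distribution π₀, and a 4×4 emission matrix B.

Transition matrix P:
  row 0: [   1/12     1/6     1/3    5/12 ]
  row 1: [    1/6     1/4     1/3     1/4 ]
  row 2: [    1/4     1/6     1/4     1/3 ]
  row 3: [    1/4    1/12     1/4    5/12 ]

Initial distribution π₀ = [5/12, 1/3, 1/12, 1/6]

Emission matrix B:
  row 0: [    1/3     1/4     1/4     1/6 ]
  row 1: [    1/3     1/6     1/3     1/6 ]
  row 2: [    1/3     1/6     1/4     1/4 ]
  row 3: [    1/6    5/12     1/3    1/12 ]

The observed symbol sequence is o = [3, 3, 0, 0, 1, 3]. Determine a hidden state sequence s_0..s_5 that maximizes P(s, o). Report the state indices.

path = [0, 2, 0, 2, 3, 2]

t=0: δ = [6.944e-02, 5.556e-02, 2.083e-02, 1.389e-02]  (obs o_0=3)
t=1: δ = [1.543e-03, 2.315e-03, 5.787e-03, 2.411e-03]  ψ = [1, 1, 0, 0]  (obs o_1=3)
t=2: δ = [4.823e-04, 3.215e-04, 4.823e-04, 3.215e-04]  ψ = [2, 2, 2, 2]  (obs o_2=0)
t=3: δ = [4.019e-05, 2.679e-05, 5.358e-05, 3.349e-05]  ψ = [2, 0, 0, 0]  (obs o_3=0)
t=4: δ = [3.349e-06, 1.488e-06, 2.233e-06, 7.442e-06]  ψ = [2, 2, 0, 2]  (obs o_4=1)
t=5: δ = [3.101e-07, 1.034e-07, 4.651e-07, 2.584e-07]  ψ = [3, 3, 3, 3]  (obs o_5=3)
backtrack: best end state = 2; path = [0, 2, 0, 2, 3, 2]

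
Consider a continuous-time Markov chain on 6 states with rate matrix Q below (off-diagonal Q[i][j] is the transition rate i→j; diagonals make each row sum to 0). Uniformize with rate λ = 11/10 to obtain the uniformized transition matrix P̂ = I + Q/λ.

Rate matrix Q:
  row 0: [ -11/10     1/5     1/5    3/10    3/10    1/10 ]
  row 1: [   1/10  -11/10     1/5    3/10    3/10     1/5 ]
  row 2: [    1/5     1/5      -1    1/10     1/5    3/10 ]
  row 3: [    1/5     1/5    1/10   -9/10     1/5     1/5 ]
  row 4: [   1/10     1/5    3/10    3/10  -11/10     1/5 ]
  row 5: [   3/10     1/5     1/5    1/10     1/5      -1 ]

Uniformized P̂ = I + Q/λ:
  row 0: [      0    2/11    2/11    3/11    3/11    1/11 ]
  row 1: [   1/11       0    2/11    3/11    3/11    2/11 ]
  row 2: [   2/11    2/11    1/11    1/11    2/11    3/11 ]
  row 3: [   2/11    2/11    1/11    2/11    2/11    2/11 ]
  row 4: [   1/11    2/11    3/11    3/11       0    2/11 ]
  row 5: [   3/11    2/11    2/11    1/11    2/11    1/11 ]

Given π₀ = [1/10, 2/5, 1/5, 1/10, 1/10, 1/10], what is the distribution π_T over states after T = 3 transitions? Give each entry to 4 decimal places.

π = [0.1408, 0.1524, 0.1643, 0.1944, 0.1798, 0.1684]

t=0: π = [0.1000, 0.4000, 0.2000, 0.1000, 0.1000, 0.1000]
t=1: π = [0.1273, 0.1091, 0.1636, 0.2091, 0.2091, 0.1818]
t=2: π = [0.1463, 0.1620, 0.1669, 0.1909, 0.1653, 0.1686]
t=3: π = [0.1408, 0.1524, 0.1643, 0.1944, 0.1798, 0.1684]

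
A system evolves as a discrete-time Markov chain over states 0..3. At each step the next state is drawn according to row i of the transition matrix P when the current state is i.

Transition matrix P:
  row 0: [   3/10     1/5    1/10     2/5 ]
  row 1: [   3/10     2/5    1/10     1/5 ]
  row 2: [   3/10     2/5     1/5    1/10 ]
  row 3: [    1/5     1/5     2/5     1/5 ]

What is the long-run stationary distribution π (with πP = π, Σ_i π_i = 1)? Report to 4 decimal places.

π = [0.2764, 0.2975, 0.1899, 0.2363]

Balance equations π_j = Σ_i π_i·P[i][j]:
  π_0 = 3/10·π_0 + 3/10·π_1 + 3/10·π_2 + 1/5·π_3
  π_1 = 1/5·π_0 + 2/5·π_1 + 2/5·π_2 + 1/5·π_3
  π_2 = 1/10·π_0 + 1/10·π_1 + 1/5·π_2 + 2/5·π_3
  normalize: π_0 + π_1 + π_2 + π_3 = 1
Solving the linear system gives exactly π = [131/474, 47/158, 15/79, 56/237].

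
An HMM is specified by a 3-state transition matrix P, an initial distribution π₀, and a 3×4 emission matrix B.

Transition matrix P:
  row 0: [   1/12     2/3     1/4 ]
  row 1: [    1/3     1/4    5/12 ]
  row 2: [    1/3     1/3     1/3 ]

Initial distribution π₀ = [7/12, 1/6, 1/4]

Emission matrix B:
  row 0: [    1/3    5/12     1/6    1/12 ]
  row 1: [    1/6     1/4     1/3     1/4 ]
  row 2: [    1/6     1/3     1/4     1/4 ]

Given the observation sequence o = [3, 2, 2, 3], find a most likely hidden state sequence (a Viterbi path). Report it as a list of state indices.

path = [0, 1, 0, 1]

t=0: δ = [4.861e-02, 4.167e-02, 6.250e-02]  (obs o_0=3)
t=1: δ = [3.472e-03, 1.080e-02, 5.208e-03]  ψ = [2, 0, 2]  (obs o_1=2)
t=2: δ = [6.001e-04, 9.002e-04, 1.125e-03]  ψ = [1, 1, 1]  (obs o_2=2)
t=3: δ = [3.126e-05, 1.000e-04, 9.377e-05]  ψ = [2, 0, 1]  (obs o_3=3)
backtrack: best end state = 1; path = [0, 1, 0, 1]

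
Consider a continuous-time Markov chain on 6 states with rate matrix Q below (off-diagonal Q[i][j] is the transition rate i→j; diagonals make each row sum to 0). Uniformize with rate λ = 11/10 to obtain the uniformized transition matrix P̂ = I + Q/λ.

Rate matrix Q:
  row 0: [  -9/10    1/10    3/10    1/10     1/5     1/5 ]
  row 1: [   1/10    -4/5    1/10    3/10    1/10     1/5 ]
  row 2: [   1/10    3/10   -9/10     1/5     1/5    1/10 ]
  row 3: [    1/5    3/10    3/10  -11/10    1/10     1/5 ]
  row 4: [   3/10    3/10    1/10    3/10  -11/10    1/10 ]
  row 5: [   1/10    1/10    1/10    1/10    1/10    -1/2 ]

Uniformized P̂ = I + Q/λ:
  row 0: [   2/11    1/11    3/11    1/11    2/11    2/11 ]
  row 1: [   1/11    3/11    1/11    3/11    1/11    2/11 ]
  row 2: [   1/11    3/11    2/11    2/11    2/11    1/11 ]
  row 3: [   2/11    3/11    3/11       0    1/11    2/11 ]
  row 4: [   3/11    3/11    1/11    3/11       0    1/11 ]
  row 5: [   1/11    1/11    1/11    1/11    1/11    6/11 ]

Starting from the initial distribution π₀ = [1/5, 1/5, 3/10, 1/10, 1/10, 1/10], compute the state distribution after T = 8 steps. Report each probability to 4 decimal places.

π = [0.1364, 0.2029, 0.1569, 0.1482, 0.1078, 0.2478]

t=0: π = [0.2000, 0.2000, 0.3000, 0.1000, 0.1000, 0.1000]
t=1: π = [0.1364, 0.2182, 0.1727, 0.1636, 0.1273, 0.1818]
t=2: π = [0.1413, 0.2149, 0.1612, 0.1545, 0.1074, 0.2207]
t=3: π = [0.1373, 0.2069, 0.1594, 0.1501, 0.1086, 0.2376]
t=4: π = [0.1368, 0.2045, 0.1577, 0.1491, 0.1080, 0.2439]
t=5: π = [0.1365, 0.2035, 0.1572, 0.1485, 0.1079, 0.2463]
t=6: π = [0.1364, 0.2031, 0.1570, 0.1483, 0.1078, 0.2473]
t=7: π = [0.1364, 0.2030, 0.1570, 0.1482, 0.1078, 0.2477]
t=8: π = [0.1364, 0.2029, 0.1569, 0.1482, 0.1078, 0.2478]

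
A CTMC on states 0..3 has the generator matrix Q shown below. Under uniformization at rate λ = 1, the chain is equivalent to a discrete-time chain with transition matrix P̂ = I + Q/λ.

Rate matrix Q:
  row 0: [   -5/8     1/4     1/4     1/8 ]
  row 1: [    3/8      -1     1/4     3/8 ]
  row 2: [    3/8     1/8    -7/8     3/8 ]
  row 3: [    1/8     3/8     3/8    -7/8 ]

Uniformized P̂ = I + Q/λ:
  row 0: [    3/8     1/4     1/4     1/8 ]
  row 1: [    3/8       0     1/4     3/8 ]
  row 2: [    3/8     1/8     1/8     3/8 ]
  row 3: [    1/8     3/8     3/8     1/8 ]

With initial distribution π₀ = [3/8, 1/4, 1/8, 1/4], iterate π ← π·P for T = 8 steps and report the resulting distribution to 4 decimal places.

π = [0.3158, 0.1988, 0.2485, 0.2369]

t=0: π = [0.3750, 0.2500, 0.1250, 0.2500]
t=1: π = [0.3125, 0.2031, 0.2656, 0.2188]
t=2: π = [0.3203, 0.1934, 0.2441, 0.2422]
t=3: π = [0.3145, 0.2014, 0.2498, 0.2344]
t=4: π = [0.3164, 0.1977, 0.2481, 0.2378]
t=5: π = [0.3156, 0.1993, 0.2487, 0.2365]
t=6: π = [0.3159, 0.1986, 0.2485, 0.2370]
t=7: π = [0.3158, 0.1989, 0.2486, 0.2368]
t=8: π = [0.3158, 0.1988, 0.2485, 0.2369]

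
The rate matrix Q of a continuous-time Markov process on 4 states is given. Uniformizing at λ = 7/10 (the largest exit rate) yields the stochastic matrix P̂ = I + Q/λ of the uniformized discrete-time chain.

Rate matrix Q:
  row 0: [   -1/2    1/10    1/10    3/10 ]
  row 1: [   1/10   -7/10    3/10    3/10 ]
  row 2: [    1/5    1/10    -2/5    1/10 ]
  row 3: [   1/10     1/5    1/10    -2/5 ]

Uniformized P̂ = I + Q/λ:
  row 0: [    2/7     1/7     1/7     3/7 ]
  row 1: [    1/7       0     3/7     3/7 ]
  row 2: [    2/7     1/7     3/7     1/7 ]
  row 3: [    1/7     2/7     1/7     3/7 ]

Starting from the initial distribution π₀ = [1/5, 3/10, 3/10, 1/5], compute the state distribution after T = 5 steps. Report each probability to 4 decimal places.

π = [0.2113, 0.1689, 0.2676, 0.3522]

t=0: π = [0.2000, 0.3000, 0.3000, 0.2000]
t=1: π = [0.2143, 0.1286, 0.3143, 0.3429]
t=2: π = [0.2184, 0.1735, 0.2694, 0.3388]
t=3: π = [0.2125, 0.1665, 0.2694, 0.3516]
t=4: π = [0.2117, 0.1693, 0.2674, 0.3516]
t=5: π = [0.2113, 0.1689, 0.2676, 0.3522]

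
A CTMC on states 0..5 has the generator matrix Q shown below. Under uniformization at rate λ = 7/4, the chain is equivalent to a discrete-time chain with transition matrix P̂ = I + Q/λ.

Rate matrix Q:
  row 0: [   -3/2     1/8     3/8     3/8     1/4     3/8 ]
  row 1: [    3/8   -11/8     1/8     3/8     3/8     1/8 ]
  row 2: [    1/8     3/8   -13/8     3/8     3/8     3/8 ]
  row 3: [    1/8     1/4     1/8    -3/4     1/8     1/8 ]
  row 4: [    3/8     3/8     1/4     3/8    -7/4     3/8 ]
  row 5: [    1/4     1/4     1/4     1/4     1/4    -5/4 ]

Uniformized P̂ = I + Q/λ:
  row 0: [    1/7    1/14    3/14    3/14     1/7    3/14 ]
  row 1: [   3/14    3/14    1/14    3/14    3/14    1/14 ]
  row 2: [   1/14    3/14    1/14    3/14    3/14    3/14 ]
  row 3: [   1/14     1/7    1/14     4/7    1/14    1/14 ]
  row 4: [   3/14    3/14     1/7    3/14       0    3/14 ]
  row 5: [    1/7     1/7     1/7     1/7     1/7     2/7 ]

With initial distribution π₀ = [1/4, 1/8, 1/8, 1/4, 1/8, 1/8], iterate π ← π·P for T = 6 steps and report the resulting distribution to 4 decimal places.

t=0: π = [0.2500, 0.1250, 0.1250, 0.2500, 0.1250, 0.1250]
t=1: π = [0.1339, 0.1518, 0.1250, 0.2946, 0.1250, 0.1696]
t=2: π = [0.1327, 0.1620, 0.1116, 0.3074, 0.1237, 0.1626]
t=3: π = [0.1333, 0.1618, 0.1108, 0.3125, 0.1228, 0.1588]
t=4: π = [0.1329, 0.1616, 0.1106, 0.3145, 0.1225, 0.1579]
t=5: π = [0.1328, 0.1615, 0.1104, 0.3153, 0.1223, 0.1575]
t=6: π = [0.1327, 0.1615, 0.1104, 0.3157, 0.1223, 0.1574]

π = [0.1327, 0.1615, 0.1104, 0.3157, 0.1223, 0.1574]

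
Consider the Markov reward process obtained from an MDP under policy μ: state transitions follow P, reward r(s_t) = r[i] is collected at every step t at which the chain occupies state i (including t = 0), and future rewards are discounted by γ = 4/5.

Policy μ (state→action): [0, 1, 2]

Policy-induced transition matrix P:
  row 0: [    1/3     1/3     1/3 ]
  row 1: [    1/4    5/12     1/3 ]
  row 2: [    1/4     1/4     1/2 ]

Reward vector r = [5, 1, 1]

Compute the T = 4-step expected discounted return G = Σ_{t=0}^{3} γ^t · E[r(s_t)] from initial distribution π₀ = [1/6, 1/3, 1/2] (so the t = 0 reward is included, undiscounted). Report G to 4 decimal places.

t=0: π = [0.1667, 0.3333, 0.5000], E[r] = 1.6667, γ^t·E[r] = 1.666667, running G = 1.666667
t=1: π = [0.2639, 0.3194, 0.4167], E[r] = 2.0556, γ^t·E[r] = 1.644444, running G = 3.311111
t=2: π = [0.2720, 0.3252, 0.4028], E[r] = 2.0880, γ^t·E[r] = 1.336296, running G = 4.647407
t=3: π = [0.2727, 0.3269, 0.4005], E[r] = 2.0907, γ^t·E[r] = 1.070420, running G = 5.717827

G = 5.7178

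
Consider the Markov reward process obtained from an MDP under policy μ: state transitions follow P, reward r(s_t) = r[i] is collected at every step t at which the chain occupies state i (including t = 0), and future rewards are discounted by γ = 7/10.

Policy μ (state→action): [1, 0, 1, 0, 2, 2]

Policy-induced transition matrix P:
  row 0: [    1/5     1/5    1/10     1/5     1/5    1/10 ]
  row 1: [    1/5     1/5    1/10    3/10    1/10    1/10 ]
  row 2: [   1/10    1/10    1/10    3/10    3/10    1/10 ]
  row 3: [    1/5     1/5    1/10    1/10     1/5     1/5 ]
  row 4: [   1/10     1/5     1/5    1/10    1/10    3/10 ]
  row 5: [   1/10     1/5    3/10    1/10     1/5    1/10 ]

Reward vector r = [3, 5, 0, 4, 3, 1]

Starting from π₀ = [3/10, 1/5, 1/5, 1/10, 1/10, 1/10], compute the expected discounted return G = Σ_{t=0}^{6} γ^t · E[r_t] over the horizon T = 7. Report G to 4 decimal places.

t=0: π = [0.3000, 0.2000, 0.2000, 0.1000, 0.1000, 0.1000], E[r] = 2.7000, γ^t·E[r] = 2.700000, running G = 2.700000
t=1: π = [0.1600, 0.1800, 0.1300, 0.2100, 0.1900, 0.1300], E[r] = 2.9200, γ^t·E[r] = 2.044000, running G = 4.744000
t=2: π = [0.1550, 0.1870, 0.1450, 0.1780, 0.1760, 0.1590], E[r] = 2.7990, γ^t·E[r] = 1.371510, running G = 6.115510
t=3: π = [0.1520, 0.1855, 0.1494, 0.1819, 0.1782, 0.1530], E[r] = 2.7987, γ^t·E[r] = 0.959954, running G = 7.075464
t=4: π = [0.1519, 0.1851, 0.1484, 0.1822, 0.1786, 0.1538], E[r] = 2.7994, γ^t·E[r] = 0.672131, running G = 7.747595
t=5: π = [0.1519, 0.1852, 0.1486, 0.1819, 0.1785, 0.1539], E[r] = 2.7985, γ^t·E[r] = 0.470339, running G = 8.217935
t=6: π = [0.1519, 0.1851, 0.1486, 0.1819, 0.1785, 0.1539], E[r] = 2.7986, γ^t·E[r] = 0.329247, running G = 8.547181

G = 8.5472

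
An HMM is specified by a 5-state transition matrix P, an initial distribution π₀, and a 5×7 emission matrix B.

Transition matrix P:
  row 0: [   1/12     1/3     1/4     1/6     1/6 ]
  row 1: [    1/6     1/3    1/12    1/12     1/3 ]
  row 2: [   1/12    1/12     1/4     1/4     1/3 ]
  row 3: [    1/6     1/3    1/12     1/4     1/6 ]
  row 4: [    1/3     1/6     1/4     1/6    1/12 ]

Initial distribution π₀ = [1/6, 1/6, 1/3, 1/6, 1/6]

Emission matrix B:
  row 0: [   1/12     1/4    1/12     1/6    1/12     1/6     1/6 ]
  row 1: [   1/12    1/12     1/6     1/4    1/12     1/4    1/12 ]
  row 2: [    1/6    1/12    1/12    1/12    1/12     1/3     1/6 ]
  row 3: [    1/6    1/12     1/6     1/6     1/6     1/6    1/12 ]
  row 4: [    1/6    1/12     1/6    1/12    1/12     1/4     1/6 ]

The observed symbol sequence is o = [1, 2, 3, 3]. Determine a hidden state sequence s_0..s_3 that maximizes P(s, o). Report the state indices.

t=0: δ = [4.167e-02, 1.389e-02, 2.778e-02, 1.389e-02, 1.389e-02]  (obs o_0=1)
t=1: δ = [3.858e-04, 2.315e-03, 8.681e-04, 1.157e-03, 1.543e-03]  ψ = [4, 0, 0, 0, 2]  (obs o_1=2)
t=2: δ = [8.573e-05, 1.929e-04, 3.215e-05, 4.823e-05, 6.430e-05]  ψ = [4, 1, 4, 3, 1]  (obs o_2=3)
t=3: δ = [5.358e-06, 1.608e-05, 1.786e-06, 2.679e-06, 5.358e-06]  ψ = [1, 1, 0, 1, 1]  (obs o_3=3)
backtrack: best end state = 1; path = [0, 1, 1, 1]

path = [0, 1, 1, 1]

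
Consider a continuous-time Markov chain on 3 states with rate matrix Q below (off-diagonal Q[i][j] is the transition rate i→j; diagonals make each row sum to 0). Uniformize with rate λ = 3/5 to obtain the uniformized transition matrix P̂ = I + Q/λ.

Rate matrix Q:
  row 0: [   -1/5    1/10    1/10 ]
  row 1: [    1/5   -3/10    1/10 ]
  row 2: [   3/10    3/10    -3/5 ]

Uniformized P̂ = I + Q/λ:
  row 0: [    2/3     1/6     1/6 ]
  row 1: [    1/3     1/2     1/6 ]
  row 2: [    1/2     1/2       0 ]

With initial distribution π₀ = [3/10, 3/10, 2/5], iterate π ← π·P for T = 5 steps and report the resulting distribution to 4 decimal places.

π = [0.5351, 0.3221, 0.1428]

t=0: π = [0.3000, 0.3000, 0.4000]
t=1: π = [0.5000, 0.4000, 0.1000]
t=2: π = [0.5167, 0.3333, 0.1500]
t=3: π = [0.5306, 0.3278, 0.1417]
t=4: π = [0.5338, 0.3231, 0.1431]
t=5: π = [0.5351, 0.3221, 0.1428]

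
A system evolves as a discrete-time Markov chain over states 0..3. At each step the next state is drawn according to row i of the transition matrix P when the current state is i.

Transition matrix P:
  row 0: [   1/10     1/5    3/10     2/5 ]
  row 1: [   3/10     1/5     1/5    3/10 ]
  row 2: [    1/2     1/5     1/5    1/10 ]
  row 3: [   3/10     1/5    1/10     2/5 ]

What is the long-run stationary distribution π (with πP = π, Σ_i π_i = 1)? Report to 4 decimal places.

π = [0.2827, 0.2000, 0.1962, 0.3212]

Balance equations π_j = Σ_i π_i·P[i][j]:
  π_0 = 1/10·π_0 + 3/10·π_1 + 1/2·π_2 + 3/10·π_3
  π_1 = 1/5·π_0 + 1/5·π_1 + 1/5·π_2 + 1/5·π_3
  π_2 = 3/10·π_0 + 1/5·π_1 + 1/5·π_2 + 1/10·π_3
  normalize: π_0 + π_1 + π_2 + π_3 = 1
Solving the linear system gives exactly π = [147/520, 1/5, 51/260, 167/520].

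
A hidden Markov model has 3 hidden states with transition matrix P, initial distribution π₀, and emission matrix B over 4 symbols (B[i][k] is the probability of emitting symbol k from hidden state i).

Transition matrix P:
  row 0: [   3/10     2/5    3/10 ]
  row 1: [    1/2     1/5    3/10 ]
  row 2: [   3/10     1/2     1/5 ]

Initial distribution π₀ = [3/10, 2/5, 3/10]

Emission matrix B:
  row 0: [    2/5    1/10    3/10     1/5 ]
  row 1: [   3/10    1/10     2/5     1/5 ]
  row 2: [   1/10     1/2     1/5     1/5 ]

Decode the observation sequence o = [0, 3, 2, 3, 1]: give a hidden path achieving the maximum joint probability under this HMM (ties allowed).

t=0: δ = [1.200e-01, 1.200e-01, 3.000e-02]  (obs o_0=0)
t=1: δ = [1.200e-02, 9.600e-03, 7.200e-03]  ψ = [1, 0, 0]  (obs o_1=3)
t=2: δ = [1.440e-03, 1.920e-03, 7.200e-04]  ψ = [1, 0, 0]  (obs o_2=2)
t=3: δ = [1.920e-04, 1.152e-04, 1.152e-04]  ψ = [1, 0, 1]  (obs o_3=3)
t=4: δ = [5.760e-06, 7.680e-06, 2.880e-05]  ψ = [0, 0, 0]  (obs o_4=1)
backtrack: best end state = 2; path = [1, 0, 1, 0, 2]

path = [1, 0, 1, 0, 2]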